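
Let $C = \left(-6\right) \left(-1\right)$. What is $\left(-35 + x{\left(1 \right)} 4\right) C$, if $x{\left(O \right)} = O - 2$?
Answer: $-234$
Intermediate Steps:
$x{\left(O \right)} = -2 + O$
$C = 6$
$\left(-35 + x{\left(1 \right)} 4\right) C = \left(-35 + \left(-2 + 1\right) 4\right) 6 = \left(-35 - 4\right) 6 = \left(-39\right) 6 = -234$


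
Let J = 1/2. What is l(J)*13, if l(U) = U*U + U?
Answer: 39/4 ≈ 9.7500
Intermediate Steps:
J = 1/2 ≈ 0.50000
l(U) = U + U**2 (l(U) = U**2 + U = U + U**2)
l(J)*13 = ((1 + 1/2)/2)*13 = ((1/2)*(3/2))*13 = (3/4)*13 = 39/4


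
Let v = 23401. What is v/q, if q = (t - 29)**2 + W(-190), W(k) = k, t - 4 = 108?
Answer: 3343/957 ≈ 3.4932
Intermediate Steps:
t = 112 (t = 4 + 108 = 112)
q = 6699 (q = (112 - 29)**2 - 190 = 83**2 - 190 = 6889 - 190 = 6699)
v/q = 23401/6699 = 23401*(1/6699) = 3343/957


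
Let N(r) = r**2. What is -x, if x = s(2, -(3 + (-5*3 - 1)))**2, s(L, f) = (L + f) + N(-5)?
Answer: -1600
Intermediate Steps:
s(L, f) = 25 + L + f (s(L, f) = (L + f) + (-5)**2 = (L + f) + 25 = 25 + L + f)
x = 1600 (x = (25 + 2 - (3 + (-5*3 - 1)))**2 = (25 + 2 - (3 + (-15 - 1)))**2 = (25 + 2 - (3 - 16))**2 = (25 + 2 - 1*(-13))**2 = (25 + 2 + 13)**2 = 40**2 = 1600)
-x = -1*1600 = -1600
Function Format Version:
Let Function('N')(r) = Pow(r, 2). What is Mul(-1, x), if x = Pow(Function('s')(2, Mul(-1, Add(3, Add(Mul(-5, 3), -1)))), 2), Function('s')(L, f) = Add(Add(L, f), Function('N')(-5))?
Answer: -1600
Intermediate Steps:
Function('s')(L, f) = Add(25, L, f) (Function('s')(L, f) = Add(Add(L, f), Pow(-5, 2)) = Add(Add(L, f), 25) = Add(25, L, f))
x = 1600 (x = Pow(Add(25, 2, Mul(-1, Add(3, Add(Mul(-5, 3), -1)))), 2) = Pow(Add(25, 2, Mul(-1, Add(3, Add(-15, -1)))), 2) = Pow(Add(25, 2, Mul(-1, Add(3, -16))), 2) = Pow(Add(25, 2, Mul(-1, -13)), 2) = Pow(Add(25, 2, 13), 2) = Pow(40, 2) = 1600)
Mul(-1, x) = Mul(-1, 1600) = -1600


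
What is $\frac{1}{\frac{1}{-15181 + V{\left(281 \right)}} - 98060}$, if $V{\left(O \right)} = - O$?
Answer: $- \frac{15462}{1516203721} \approx -1.0198 \cdot 10^{-5}$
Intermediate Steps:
$\frac{1}{\frac{1}{-15181 + V{\left(281 \right)}} - 98060} = \frac{1}{\frac{1}{-15181 - 281} - 98060} = \frac{1}{\frac{1}{-15462} - 98060} = \frac{1}{- \frac{1}{15462} - 98060} = \frac{1}{- \frac{1516203721}{15462}} = - \frac{15462}{1516203721}$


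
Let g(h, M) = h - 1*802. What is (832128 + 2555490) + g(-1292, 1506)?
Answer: 3385524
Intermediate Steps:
g(h, M) = -802 + h (g(h, M) = h - 802 = -802 + h)
(832128 + 2555490) + g(-1292, 1506) = (832128 + 2555490) + (-802 - 1292) = 3387618 - 2094 = 3385524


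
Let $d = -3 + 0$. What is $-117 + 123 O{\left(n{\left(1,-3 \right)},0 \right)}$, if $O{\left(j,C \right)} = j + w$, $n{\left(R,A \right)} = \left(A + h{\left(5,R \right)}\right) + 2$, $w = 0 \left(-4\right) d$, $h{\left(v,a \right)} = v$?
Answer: $375$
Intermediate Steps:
$d = -3$
$w = 0$ ($w = 0 \left(-4\right) \left(-3\right) = 0 \left(-3\right) = 0$)
$n{\left(R,A \right)} = 7 + A$ ($n{\left(R,A \right)} = \left(A + 5\right) + 2 = \left(5 + A\right) + 2 = 7 + A$)
$O{\left(j,C \right)} = j$ ($O{\left(j,C \right)} = j + 0 = j$)
$-117 + 123 O{\left(n{\left(1,-3 \right)},0 \right)} = -117 + 123 \left(7 - 3\right) = -117 + 123 \cdot 4 = -117 + 492 = 375$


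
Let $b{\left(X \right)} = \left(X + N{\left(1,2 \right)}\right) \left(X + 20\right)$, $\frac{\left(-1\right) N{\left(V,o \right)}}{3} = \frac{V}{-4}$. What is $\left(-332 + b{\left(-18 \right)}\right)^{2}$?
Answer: $\frac{537289}{4} \approx 1.3432 \cdot 10^{5}$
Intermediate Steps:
$N{\left(V,o \right)} = \frac{3 V}{4}$ ($N{\left(V,o \right)} = - 3 \frac{V}{-4} = - 3 V \left(- \frac{1}{4}\right) = - 3 \left(- \frac{V}{4}\right) = \frac{3 V}{4}$)
$b{\left(X \right)} = \left(20 + X\right) \left(\frac{3}{4} + X\right)$ ($b{\left(X \right)} = \left(X + \frac{3}{4} \cdot 1\right) \left(X + 20\right) = \left(X + \frac{3}{4}\right) \left(20 + X\right) = \left(\frac{3}{4} + X\right) \left(20 + X\right) = \left(20 + X\right) \left(\frac{3}{4} + X\right)$)
$\left(-332 + b{\left(-18 \right)}\right)^{2} = \left(-332 + \left(15 + \left(-18\right)^{2} + \frac{83}{4} \left(-18\right)\right)\right)^{2} = \left(-332 + \left(15 + 324 - \frac{747}{2}\right)\right)^{2} = \left(-332 - \frac{69}{2}\right)^{2} = \left(- \frac{733}{2}\right)^{2} = \frac{537289}{4}$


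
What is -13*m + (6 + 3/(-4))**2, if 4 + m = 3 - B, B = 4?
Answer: 1481/16 ≈ 92.563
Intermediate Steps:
m = -5 (m = -4 + (3 - 1*4) = -4 + (3 - 4) = -4 - 1 = -5)
-13*m + (6 + 3/(-4))**2 = -13*(-5) + (6 + 3/(-4))**2 = 65 + (6 + 3*(-1/4))**2 = 65 + (6 - 3/4)**2 = 65 + (21/4)**2 = 65 + 441/16 = 1481/16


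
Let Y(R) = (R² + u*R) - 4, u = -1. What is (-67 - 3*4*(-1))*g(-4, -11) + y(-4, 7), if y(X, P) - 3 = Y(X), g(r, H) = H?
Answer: 624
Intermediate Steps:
Y(R) = -4 + R² - R (Y(R) = (R² - R) - 4 = -4 + R² - R)
y(X, P) = -1 + X² - X (y(X, P) = 3 + (-4 + X² - X) = -1 + X² - X)
(-67 - 3*4*(-1))*g(-4, -11) + y(-4, 7) = (-67 - 3*4*(-1))*(-11) + (-1 + (-4)² - 1*(-4)) = (-67 - 12*(-1))*(-11) + (-1 + 16 + 4) = (-67 - 1*(-12))*(-11) + 19 = (-67 + 12)*(-11) + 19 = -55*(-11) + 19 = 605 + 19 = 624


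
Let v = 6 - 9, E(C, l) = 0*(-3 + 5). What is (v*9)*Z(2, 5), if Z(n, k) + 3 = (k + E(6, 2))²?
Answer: -594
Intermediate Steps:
E(C, l) = 0 (E(C, l) = 0*2 = 0)
Z(n, k) = -3 + k² (Z(n, k) = -3 + (k + 0)² = -3 + k²)
v = -3
(v*9)*Z(2, 5) = (-3*9)*(-3 + 5²) = -27*(-3 + 25) = -27*22 = -594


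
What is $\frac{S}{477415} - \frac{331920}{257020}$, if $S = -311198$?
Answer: $- \frac{11922384838}{6135260165} \approx -1.9433$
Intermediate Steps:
$\frac{S}{477415} - \frac{331920}{257020} = - \frac{311198}{477415} - \frac{331920}{257020} = \left(-311198\right) \frac{1}{477415} - \frac{16596}{12851} = - \frac{311198}{477415} - \frac{16596}{12851} = - \frac{11922384838}{6135260165}$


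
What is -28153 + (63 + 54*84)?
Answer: -23554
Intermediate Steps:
-28153 + (63 + 54*84) = -28153 + (63 + 4536) = -28153 + 4599 = -23554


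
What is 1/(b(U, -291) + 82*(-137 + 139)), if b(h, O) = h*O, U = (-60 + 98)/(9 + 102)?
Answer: 37/2382 ≈ 0.015533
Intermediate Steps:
U = 38/111 ≈ 0.34234
b(h, O) = O*h
1/(b(U, -291) + 82*(-137 + 139)) = 1/(-291*38/111 + 82*(-137 + 139)) = 1/(-3686/37 + 82*2) = 1/(-3686/37 + 164) = 1/(2382/37) = 37/2382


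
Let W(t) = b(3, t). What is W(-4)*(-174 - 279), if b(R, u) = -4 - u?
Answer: 0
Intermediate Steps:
W(t) = -4 - t
W(-4)*(-174 - 279) = (-4 - 1*(-4))*(-174 - 279) = (-4 + 4)*(-453) = 0*(-453) = 0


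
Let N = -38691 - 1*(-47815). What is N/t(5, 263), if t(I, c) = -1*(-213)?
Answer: 9124/213 ≈ 42.836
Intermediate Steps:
N = 9124 (N = -38691 + 47815 = 9124)
t(I, c) = 213
N/t(5, 263) = 9124/213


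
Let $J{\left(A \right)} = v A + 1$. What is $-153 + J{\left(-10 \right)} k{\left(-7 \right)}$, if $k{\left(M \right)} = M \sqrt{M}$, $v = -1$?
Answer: $-153 - 77 i \sqrt{7} \approx -153.0 - 203.72 i$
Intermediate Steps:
$J{\left(A \right)} = 1 - A$ ($J{\left(A \right)} = - A + 1 = 1 - A$)
$k{\left(M \right)} = M^{\frac{3}{2}}$
$-153 + J{\left(-10 \right)} k{\left(-7 \right)} = -153 + \left(1 - -10\right) \left(-7\right)^{\frac{3}{2}} = -153 + \left(1 + 10\right) \left(- 7 i \sqrt{7}\right) = -153 + 11 \left(- 7 i \sqrt{7}\right) = -153 - 77 i \sqrt{7}$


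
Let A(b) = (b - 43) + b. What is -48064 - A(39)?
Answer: -48099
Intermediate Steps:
A(b) = -43 + 2*b (A(b) = (-43 + b) + b = -43 + 2*b)
-48064 - A(39) = -48064 - (-43 + 2*39) = -48064 - (-43 + 78) = -48064 - 1*35 = -48064 - 35 = -48099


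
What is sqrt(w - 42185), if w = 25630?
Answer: I*sqrt(16555) ≈ 128.67*I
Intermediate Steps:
sqrt(w - 42185) = sqrt(25630 - 42185) = sqrt(-16555) = I*sqrt(16555)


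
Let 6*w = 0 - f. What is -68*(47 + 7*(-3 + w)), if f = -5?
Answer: -6494/3 ≈ -2164.7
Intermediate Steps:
w = ⅚ (w = (0 - 1*(-5))/6 = (0 + 5)/6 = (⅙)*5 = ⅚ ≈ 0.83333)
-68*(47 + 7*(-3 + w)) = -68*(47 + 7*(-3 + ⅚)) = -68*(47 + 7*(-13/6)) = -68*(47 - 91/6) = -68*191/6 = -6494/3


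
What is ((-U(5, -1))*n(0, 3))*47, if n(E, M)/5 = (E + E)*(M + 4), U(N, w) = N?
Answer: 0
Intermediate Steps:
n(E, M) = 10*E*(4 + M) (n(E, M) = 5*((E + E)*(M + 4)) = 5*((2*E)*(4 + M)) = 5*(2*E*(4 + M)) = 10*E*(4 + M))
((-U(5, -1))*n(0, 3))*47 = ((-1*5)*(10*0*(4 + 3)))*47 = -50*0*7*47 = -5*0*47 = 0*47 = 0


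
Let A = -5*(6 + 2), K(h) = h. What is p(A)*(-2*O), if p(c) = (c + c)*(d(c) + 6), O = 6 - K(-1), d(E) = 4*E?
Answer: -172480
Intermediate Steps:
A = -40 (A = -5*8 = -40)
O = 7 (O = 6 - 1*(-1) = 6 + 1 = 7)
p(c) = 2*c*(6 + 4*c) (p(c) = (c + c)*(4*c + 6) = (2*c)*(6 + 4*c) = 2*c*(6 + 4*c))
p(A)*(-2*O) = (4*(-40)*(3 + 2*(-40)))*(-2*7) = (4*(-40)*(3 - 80))*(-14) = (4*(-40)*(-77))*(-14) = 12320*(-14) = -172480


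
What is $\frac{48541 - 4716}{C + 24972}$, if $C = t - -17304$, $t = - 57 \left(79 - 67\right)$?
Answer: $\frac{43825}{41592} \approx 1.0537$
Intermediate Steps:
$t = -684$ ($t = \left(-57\right) 12 = -684$)
$C = 16620$ ($C = -684 - -17304 = -684 + 17304 = 16620$)
$\frac{48541 - 4716}{C + 24972} = \frac{48541 - 4716}{16620 + 24972} = \frac{43825}{41592}$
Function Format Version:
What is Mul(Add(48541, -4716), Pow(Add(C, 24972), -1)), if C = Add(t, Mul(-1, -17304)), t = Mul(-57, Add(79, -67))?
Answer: Rational(43825, 41592) ≈ 1.0537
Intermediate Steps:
t = -684 (t = Mul(-57, 12) = -684)
C = 16620 (C = Add(-684, Mul(-1, -17304)) = Add(-684, 17304) = 16620)
Mul(Add(48541, -4716), Pow(Add(C, 24972), -1)) = Mul(Add(48541, -4716), Pow(Add(16620, 24972), -1)) = Mul(43825, Pow(41592, -1)) = Mul(43825, Rational(1, 41592)) = Rational(43825, 41592)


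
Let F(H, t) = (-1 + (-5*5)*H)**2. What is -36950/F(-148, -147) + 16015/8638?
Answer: 218807680915/118190307438 ≈ 1.8513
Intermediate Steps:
F(H, t) = (-1 - 25*H)**2
-36950/F(-148, -147) + 16015/8638 = -36950/(1 + 25*(-148))**2 + 16015/8638 = -36950/(1 - 3700)**2 + 16015*(1/8638) = -36950/((-3699)**2) + 16015/8638 = -36950/13682601 + 16015/8638 = 218807680915/118190307438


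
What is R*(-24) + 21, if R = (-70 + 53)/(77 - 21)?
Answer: 198/7 ≈ 28.286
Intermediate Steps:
R = -17/56 ≈ -0.30357
R*(-24) + 21 = -17/56*(-24) + 21 = 51/7 + 21 = 198/7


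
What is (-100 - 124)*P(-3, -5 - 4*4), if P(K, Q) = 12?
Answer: -2688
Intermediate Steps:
(-100 - 124)*P(-3, -5 - 4*4) = (-100 - 124)*12 = -224*12 = -2688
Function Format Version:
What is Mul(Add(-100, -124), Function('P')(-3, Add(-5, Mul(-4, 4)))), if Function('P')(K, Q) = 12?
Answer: -2688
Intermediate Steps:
Mul(Add(-100, -124), Function('P')(-3, Add(-5, Mul(-4, 4)))) = Mul(Add(-100, -124), 12) = Mul(-224, 12) = -2688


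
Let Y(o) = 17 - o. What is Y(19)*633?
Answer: -1266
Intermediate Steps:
Y(19)*633 = (17 - 1*19)*633 = (17 - 19)*633 = -2*633 = -1266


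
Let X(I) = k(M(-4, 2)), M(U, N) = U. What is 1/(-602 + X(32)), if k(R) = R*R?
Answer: -1/586 ≈ -0.0017065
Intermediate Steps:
k(R) = R²
X(I) = 16 (X(I) = (-4)² = 16)
1/(-602 + X(32)) = 1/(-602 + 16) = 1/(-586) = -1/586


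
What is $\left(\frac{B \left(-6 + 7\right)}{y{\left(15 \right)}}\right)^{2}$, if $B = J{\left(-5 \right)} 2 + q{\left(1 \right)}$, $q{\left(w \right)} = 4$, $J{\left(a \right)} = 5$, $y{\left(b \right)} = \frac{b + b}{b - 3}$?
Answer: $\frac{784}{25} \approx 31.36$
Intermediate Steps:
$y{\left(b \right)} = \frac{2 b}{-3 + b}$
$B = 14$ ($B = 5 \cdot 2 + 4 = 10 + 4 = 14$)
$\left(\frac{B \left(-6 + 7\right)}{y{\left(15 \right)}}\right)^{2} = \left(\frac{14 \left(-6 + 7\right)}{2 \cdot 15 \frac{1}{-3 + 15}}\right)^{2} = \left(\frac{14 \cdot 1}{2 \cdot 15 \cdot \frac{1}{12}}\right)^{2} = \left(\frac{14}{2 \cdot 15 \cdot \frac{1}{12}}\right)^{2} = \left(\frac{14}{\frac{5}{2}}\right)^{2} = \left(14 \cdot \frac{2}{5}\right)^{2} = \left(\frac{28}{5}\right)^{2} = \frac{784}{25}$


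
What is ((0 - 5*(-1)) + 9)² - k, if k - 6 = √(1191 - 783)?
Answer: 190 - 2*√102 ≈ 169.80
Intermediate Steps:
k = 6 + 2*√102 (k = 6 + √(1191 - 783) = 6 + √408 = 6 + 2*√102 ≈ 26.199)
((0 - 5*(-1)) + 9)² - k = ((0 - 5*(-1)) + 9)² - (6 + 2*√102) = ((0 + 5) + 9)² + (-6 - 2*√102) = (5 + 9)² + (-6 - 2*√102) = 14² + (-6 - 2*√102) = 196 + (-6 - 2*√102) = 190 - 2*√102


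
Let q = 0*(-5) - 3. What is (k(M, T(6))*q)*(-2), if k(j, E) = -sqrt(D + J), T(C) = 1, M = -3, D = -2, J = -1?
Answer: -6*I*sqrt(3) ≈ -10.392*I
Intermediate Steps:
k(j, E) = -I*sqrt(3) (k(j, E) = -sqrt(-2 - 1) = -sqrt(-3) = -I*sqrt(3))
q = -3 (q = 0 - 3 = -3)
(k(M, T(6))*q)*(-2) = (-I*sqrt(3)*(-3))*(-2) = (3*I*sqrt(3))*(-2) = -6*I*sqrt(3)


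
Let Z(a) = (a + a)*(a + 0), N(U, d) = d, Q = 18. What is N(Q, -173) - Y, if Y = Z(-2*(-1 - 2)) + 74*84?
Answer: -6461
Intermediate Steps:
Z(a) = 2*a² (Z(a) = (2*a)*a = 2*a²)
Y = 6288 (Y = 2*(-2*(-1 - 2))² + 74*84 = 2*(-2*(-3))² + 6216 = 2*6² + 6216 = 2*36 + 6216 = 72 + 6216 = 6288)
N(Q, -173) - Y = -173 - 1*6288 = -173 - 6288 = -6461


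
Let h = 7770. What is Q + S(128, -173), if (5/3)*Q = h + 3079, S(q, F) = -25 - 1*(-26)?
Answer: 32552/5 ≈ 6510.4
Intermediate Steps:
S(q, F) = 1 (S(q, F) = -25 + 26 = 1)
Q = 32547/5 (Q = 3*(7770 + 3079)/5 = (3/5)*10849 = 32547/5 ≈ 6509.4)
Q + S(128, -173) = 32547/5 + 1 = 32552/5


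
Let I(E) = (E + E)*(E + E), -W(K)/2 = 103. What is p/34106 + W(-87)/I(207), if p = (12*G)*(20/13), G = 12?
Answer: 100571153/18998303922 ≈ 0.0052937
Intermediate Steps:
W(K) = -206 (W(K) = -2*103 = -206)
p = 2880/13 (p = (12*12)*(20/13) = 144*(20*(1/13)) = 144*(20/13) = 2880/13 ≈ 221.54)
I(E) = 4*E² (I(E) = (2*E)*(2*E) = 4*E²)
p/34106 + W(-87)/I(207) = (2880/13)/34106 - 206/(4*207²) = (2880/13)*(1/34106) - 206/(4*42849) = 1440/221689 - 206/171396 = 1440/221689 - 206*1/171396 = 1440/221689 - 103/85698 = 100571153/18998303922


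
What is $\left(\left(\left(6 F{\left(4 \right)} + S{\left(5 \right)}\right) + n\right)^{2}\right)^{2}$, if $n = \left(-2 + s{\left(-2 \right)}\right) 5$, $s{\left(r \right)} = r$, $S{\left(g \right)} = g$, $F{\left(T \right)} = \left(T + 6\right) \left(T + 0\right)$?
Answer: $2562890625$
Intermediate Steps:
$F{\left(T \right)} = T \left(6 + T\right)$ ($F{\left(T \right)} = \left(6 + T\right) T = T \left(6 + T\right)$)
$n = -20$ ($n = \left(-2 - 2\right) 5 = \left(-4\right) 5 = -20$)
$\left(\left(\left(6 F{\left(4 \right)} + S{\left(5 \right)}\right) + n\right)^{2}\right)^{2} = \left(\left(\left(6 \cdot 4 \left(6 + 4\right) + 5\right) - 20\right)^{2}\right)^{2} = \left(\left(\left(6 \cdot 4 \cdot 10 + 5\right) - 20\right)^{2}\right)^{2} = \left(\left(\left(6 \cdot 40 + 5\right) - 20\right)^{2}\right)^{2} = \left(\left(\left(240 + 5\right) - 20\right)^{2}\right)^{2} = \left(\left(245 - 20\right)^{2}\right)^{2} = \left(225^{2}\right)^{2} = 50625^{2} = 2562890625$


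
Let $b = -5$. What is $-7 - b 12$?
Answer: $53$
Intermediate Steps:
$-7 - b 12 = -7 - \left(-5\right) 12 = -7 - -60 = -7 + 60 = 53$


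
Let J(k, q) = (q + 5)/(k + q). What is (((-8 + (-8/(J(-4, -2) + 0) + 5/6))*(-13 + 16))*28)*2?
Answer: 1484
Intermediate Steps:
J(k, q) = (5 + q)/(k + q)
(((-8 + (-8/(J(-4, -2) + 0) + 5/6))*(-13 + 16))*28)*2 = (((-8 + (-8/((5 - 2)/(-4 - 2) + 0) + 5/6))*(-13 + 16))*28)*2 = (((-8 + (-8/(3/(-6) + 0) + 5*(⅙)))*3)*28)*2 = (((-8 + (-8/(-⅙*3 + 0) + ⅚))*3)*28)*2 = (((-8 + (-8/(-½ + 0) + ⅚))*3)*28)*2 = (((-8 + (-8/(-½) + ⅚))*3)*28)*2 = (((-8 + (-8*(-2) + ⅚))*3)*28)*2 = (((-8 + (16 + ⅚))*3)*28)*2 = (((-8 + 101/6)*3)*28)*2 = (((53/6)*3)*28)*2 = ((53/2)*28)*2 = 742*2 = 1484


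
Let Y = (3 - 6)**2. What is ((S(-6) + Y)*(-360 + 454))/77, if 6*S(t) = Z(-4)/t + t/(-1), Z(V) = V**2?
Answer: 8084/693 ≈ 11.665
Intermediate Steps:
S(t) = -t/6 + 8/(3*t) (S(t) = ((-4)**2/t + t/(-1))/6 = (16/t + t*(-1))/6 = (16/t - t)/6 = (-t + 16/t)/6 = -t/6 + 8/(3*t))
Y = 9 (Y = (-3)**2 = 9)
((S(-6) + Y)*(-360 + 454))/77 = (((1/6)*(16 - 1*(-6)**2)/(-6) + 9)*(-360 + 454))/77 = (((1/6)*(-1/6)*(16 - 1*36) + 9)*94)*(1/77) = (((1/6)*(-1/6)*(16 - 36) + 9)*94)*(1/77) = (((1/6)*(-1/6)*(-20) + 9)*94)*(1/77) = ((5/9 + 9)*94)*(1/77) = ((86/9)*94)*(1/77) = (8084/9)*(1/77) = 8084/693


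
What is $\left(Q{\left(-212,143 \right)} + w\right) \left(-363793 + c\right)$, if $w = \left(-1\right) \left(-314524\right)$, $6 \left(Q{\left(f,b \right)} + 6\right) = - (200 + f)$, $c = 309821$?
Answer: $-16975273440$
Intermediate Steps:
$Q{\left(f,b \right)} = - \frac{118}{3} - \frac{f}{6}$ ($Q{\left(f,b \right)} = -6 + \frac{\left(-1\right) \left(200 + f\right)}{6} = -6 + \frac{-200 - f}{6} = -6 - \left(\frac{100}{3} + \frac{f}{6}\right) = - \frac{118}{3} - \frac{f}{6}$)
$w = 314524$
$\left(Q{\left(-212,143 \right)} + w\right) \left(-363793 + c\right) = \left(\left(- \frac{118}{3} - - \frac{106}{3}\right) + 314524\right) \left(-363793 + 309821\right) = \left(\left(- \frac{118}{3} + \frac{106}{3}\right) + 314524\right) \left(-53972\right) = \left(-4 + 314524\right) \left(-53972\right) = 314520 \left(-53972\right) = -16975273440$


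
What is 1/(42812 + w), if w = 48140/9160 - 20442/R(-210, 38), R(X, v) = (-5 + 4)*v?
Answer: 8702/377276975 ≈ 2.3065e-5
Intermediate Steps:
R(X, v) = -v
w = 4726951/8702 (w = 48140/9160 - 20442/((-1*38)) = 48140*(1/9160) - 20442/(-38) = 2407/458 - 20442*(-1/38) = 2407/458 + 10221/19 = 4726951/8702 ≈ 543.20)
1/(42812 + w) = 1/(42812 + 4726951/8702) = 1/(377276975/8702) = 8702/377276975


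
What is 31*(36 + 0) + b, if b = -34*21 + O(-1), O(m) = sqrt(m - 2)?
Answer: 402 + I*sqrt(3) ≈ 402.0 + 1.732*I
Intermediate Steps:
O(m) = sqrt(-2 + m)
b = -714 + I*sqrt(3) (b = -34*21 + sqrt(-2 - 1) = -714 + sqrt(-3) = -714 + I*sqrt(3) ≈ -714.0 + 1.732*I)
31*(36 + 0) + b = 31*(36 + 0) + (-714 + I*sqrt(3)) = 31*36 + (-714 + I*sqrt(3)) = 1116 + (-714 + I*sqrt(3)) = 402 + I*sqrt(3)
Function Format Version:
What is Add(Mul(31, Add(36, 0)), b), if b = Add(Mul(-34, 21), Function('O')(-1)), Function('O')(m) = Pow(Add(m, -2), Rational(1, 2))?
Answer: Add(402, Mul(I, Pow(3, Rational(1, 2)))) ≈ Add(402.00, Mul(1.7320, I))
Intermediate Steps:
Function('O')(m) = Pow(Add(-2, m), Rational(1, 2))
b = Add(-714, Mul(I, Pow(3, Rational(1, 2)))) (b = Add(Mul(-34, 21), Pow(Add(-2, -1), Rational(1, 2))) = Add(-714, Pow(-3, Rational(1, 2))) = Add(-714, Mul(I, Pow(3, Rational(1, 2)))) ≈ Add(-714.00, Mul(1.7320, I)))
Add(Mul(31, Add(36, 0)), b) = Add(Mul(31, Add(36, 0)), Add(-714, Mul(I, Pow(3, Rational(1, 2))))) = Add(Mul(31, 36), Add(-714, Mul(I, Pow(3, Rational(1, 2))))) = Add(1116, Add(-714, Mul(I, Pow(3, Rational(1, 2))))) = Add(402, Mul(I, Pow(3, Rational(1, 2))))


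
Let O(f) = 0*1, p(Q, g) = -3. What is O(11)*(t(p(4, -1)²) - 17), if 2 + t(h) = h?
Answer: 0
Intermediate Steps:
O(f) = 0
t(h) = -2 + h
O(11)*(t(p(4, -1)²) - 17) = 0*((-2 + (-3)²) - 17) = 0*((-2 + 9) - 17) = 0*(7 - 17) = 0*(-10) = 0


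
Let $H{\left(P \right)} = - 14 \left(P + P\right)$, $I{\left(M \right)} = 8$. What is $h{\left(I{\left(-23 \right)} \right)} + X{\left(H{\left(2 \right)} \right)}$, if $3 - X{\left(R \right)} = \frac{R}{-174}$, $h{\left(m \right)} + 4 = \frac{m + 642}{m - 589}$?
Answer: $- \frac{123365}{50547} \approx -2.4406$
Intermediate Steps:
$h{\left(m \right)} = -4 + \frac{642 + m}{-589 + m}$ ($h{\left(m \right)} = -4 + \frac{m + 642}{m - 589} = -4 + \frac{642 + m}{-589 + m}$)
$H{\left(P \right)} = - 28 P$ ($H{\left(P \right)} = - 14 \cdot 2 P = - 28 P$)
$X{\left(R \right)} = 3 + \frac{R}{174}$ ($X{\left(R \right)} = 3 - \frac{R}{-174} = 3 - R \left(- \frac{1}{174}\right) = 3 - - \frac{R}{174} = 3 + \frac{R}{174}$)
$h{\left(I{\left(-23 \right)} \right)} + X{\left(H{\left(2 \right)} \right)} = \frac{2998 - 24}{-589 + 8} + \left(3 + \frac{\left(-28\right) 2}{174}\right) = \frac{2998 - 24}{-581} + \left(3 + \frac{1}{174} \left(-56\right)\right) = \left(- \frac{1}{581}\right) 2974 + \left(3 - \frac{28}{87}\right) = - \frac{2974}{581} + \frac{233}{87} = - \frac{123365}{50547}$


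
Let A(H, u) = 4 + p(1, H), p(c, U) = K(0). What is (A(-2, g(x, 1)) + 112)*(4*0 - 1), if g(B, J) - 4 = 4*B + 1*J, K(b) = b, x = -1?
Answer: -116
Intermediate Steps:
p(c, U) = 0
g(B, J) = 4 + J + 4*B (g(B, J) = 4 + (4*B + 1*J) = 4 + (4*B + J) = 4 + (J + 4*B) = 4 + J + 4*B)
A(H, u) = 4 (A(H, u) = 4 + 0 = 4)
(A(-2, g(x, 1)) + 112)*(4*0 - 1) = (4 + 112)*(4*0 - 1) = 116*(0 - 1) = 116*(-1) = -116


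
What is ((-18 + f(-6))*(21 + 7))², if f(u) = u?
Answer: 451584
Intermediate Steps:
((-18 + f(-6))*(21 + 7))² = ((-18 - 6)*(21 + 7))² = (-24*28)² = (-672)² = 451584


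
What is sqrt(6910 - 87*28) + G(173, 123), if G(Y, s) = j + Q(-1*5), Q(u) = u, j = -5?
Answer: -10 + sqrt(4474) ≈ 56.888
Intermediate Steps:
G(Y, s) = -10 (G(Y, s) = -5 - 1*5 = -5 - 5 = -10)
sqrt(6910 - 87*28) + G(173, 123) = sqrt(6910 - 87*28) - 10 = sqrt(6910 - 2436) - 10 = sqrt(4474) - 10 = -10 + sqrt(4474)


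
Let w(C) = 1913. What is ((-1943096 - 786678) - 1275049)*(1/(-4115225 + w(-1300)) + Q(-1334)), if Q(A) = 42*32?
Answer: -7379942752356707/1371104 ≈ -5.3825e+9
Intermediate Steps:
Q(A) = 1344
((-1943096 - 786678) - 1275049)*(1/(-4115225 + w(-1300)) + Q(-1334)) = ((-1943096 - 786678) - 1275049)*(1/(-4115225 + 1913) + 1344) = (-2729774 - 1275049)*(1/(-4113312) + 1344) = -4004823*(-1/4113312 + 1344) = -4004823*5528291327/4113312 = -7379942752356707/1371104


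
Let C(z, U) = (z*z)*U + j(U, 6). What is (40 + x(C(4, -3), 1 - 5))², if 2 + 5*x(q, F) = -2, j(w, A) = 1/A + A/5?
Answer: 38416/25 ≈ 1536.6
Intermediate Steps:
j(w, A) = 1/A + A/5 (j(w, A) = 1/A + A*(⅕) = 1/A + A/5)
C(z, U) = 41/30 + U*z² (C(z, U) = (z*z)*U + (1/6 + (⅕)*6) = z²*U + (⅙ + 6/5) = U*z² + 41/30 = 41/30 + U*z²)
x(q, F) = -⅘ (x(q, F) = -⅖ + (⅕)*(-2) = -⅖ - ⅖ = -⅘)
(40 + x(C(4, -3), 1 - 5))² = (40 - ⅘)² = (196/5)² = 38416/25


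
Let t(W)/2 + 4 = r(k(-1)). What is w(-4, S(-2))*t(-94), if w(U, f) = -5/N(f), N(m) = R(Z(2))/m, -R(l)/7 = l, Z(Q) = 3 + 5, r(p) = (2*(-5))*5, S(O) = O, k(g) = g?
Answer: 135/7 ≈ 19.286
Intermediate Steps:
r(p) = -50 (r(p) = -10*5 = -50)
Z(Q) = 8
R(l) = -7*l
t(W) = -108 (t(W) = -8 + 2*(-50) = -8 - 100 = -108)
N(m) = -56/m (N(m) = (-7*8)/m = -56/m)
w(U, f) = 5*f/56 (w(U, f) = -5*(-f/56) = -(-5)*f/56 = 5*f/56)
w(-4, S(-2))*t(-94) = ((5/56)*(-2))*(-108) = -5/28*(-108) = 135/7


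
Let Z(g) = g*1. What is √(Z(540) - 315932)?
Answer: 64*I*√77 ≈ 561.6*I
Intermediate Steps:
Z(g) = g
√(Z(540) - 315932) = √(540 - 315932) = √(-315392) = 64*I*√77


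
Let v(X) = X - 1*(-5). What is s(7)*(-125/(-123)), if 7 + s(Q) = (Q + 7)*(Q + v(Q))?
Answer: 32375/123 ≈ 263.21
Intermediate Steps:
v(X) = 5 + X (v(X) = X + 5 = 5 + X)
s(Q) = -7 + (5 + 2*Q)*(7 + Q) (s(Q) = -7 + (Q + 7)*(Q + (5 + Q)) = -7 + (7 + Q)*(5 + 2*Q) = -7 + (5 + 2*Q)*(7 + Q))
s(7)*(-125/(-123)) = (28 + 2*7**2 + 19*7)*(-125/(-123)) = (28 + 2*49 + 133)*(-125*(-1/123)) = (28 + 98 + 133)*(125/123) = 259*(125/123) = 32375/123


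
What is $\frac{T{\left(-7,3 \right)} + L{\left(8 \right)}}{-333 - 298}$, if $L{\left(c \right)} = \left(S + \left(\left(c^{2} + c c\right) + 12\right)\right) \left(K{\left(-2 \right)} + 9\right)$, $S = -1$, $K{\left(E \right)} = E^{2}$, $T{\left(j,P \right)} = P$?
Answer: $- \frac{1810}{631} \approx -2.8685$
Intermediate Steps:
$L{\left(c \right)} = 143 + 26 c^{2}$ ($L{\left(c \right)} = \left(-1 + \left(\left(c^{2} + c c\right) + 12\right)\right) \left(\left(-2\right)^{2} + 9\right) = \left(-1 + \left(\left(c^{2} + c^{2}\right) + 12\right)\right) \left(4 + 9\right) = \left(-1 + \left(2 c^{2} + 12\right)\right) 13 = \left(-1 + \left(12 + 2 c^{2}\right)\right) 13 = \left(11 + 2 c^{2}\right) 13 = 143 + 26 c^{2}$)
$\frac{T{\left(-7,3 \right)} + L{\left(8 \right)}}{-333 - 298} = \frac{3 + \left(143 + 26 \cdot 8^{2}\right)}{-333 - 298} = \frac{3 + \left(143 + 26 \cdot 64\right)}{-631} = \left(3 + \left(143 + 1664\right)\right) \left(- \frac{1}{631}\right) = \left(3 + 1807\right) \left(- \frac{1}{631}\right) = 1810 \left(- \frac{1}{631}\right) = - \frac{1810}{631}$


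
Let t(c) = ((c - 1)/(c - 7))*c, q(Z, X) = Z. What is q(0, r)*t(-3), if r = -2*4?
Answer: 0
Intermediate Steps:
r = -8
t(c) = c*(-1 + c)/(-7 + c) (t(c) = ((-1 + c)/(-7 + c))*c = c*(-1 + c)/(-7 + c))
q(0, r)*t(-3) = 0*(-3*(-1 - 3)/(-7 - 3)) = 0*(-3*(-4)/(-10)) = 0*(-3*(-⅒)*(-4)) = 0*(-6/5) = 0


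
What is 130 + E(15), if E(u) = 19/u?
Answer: 1969/15 ≈ 131.27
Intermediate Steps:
130 + E(15) = 130 + 19/15 = 1969/15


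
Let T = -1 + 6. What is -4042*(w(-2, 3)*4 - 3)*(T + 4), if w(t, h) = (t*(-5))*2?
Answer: -2801106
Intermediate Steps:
w(t, h) = -10*t (w(t, h) = -5*t*2 = -10*t)
T = 5
-4042*(w(-2, 3)*4 - 3)*(T + 4) = -4042*(-10*(-2)*4 - 3)*(5 + 4) = -4042*(20*4 - 3)*9 = -4042*(80 - 3)*9 = -311234*9 = -4042*693 = -2801106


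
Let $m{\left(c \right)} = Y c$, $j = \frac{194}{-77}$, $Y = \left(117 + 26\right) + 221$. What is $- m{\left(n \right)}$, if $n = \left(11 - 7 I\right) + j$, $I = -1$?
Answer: $- \frac{61984}{11} \approx -5634.9$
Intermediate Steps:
$Y = 364$ ($Y = 143 + 221 = 364$)
$j = - \frac{194}{77}$ ($j = 194 \left(- \frac{1}{77}\right) = - \frac{194}{77} \approx -2.5195$)
$n = \frac{1192}{77}$ ($n = \left(11 - -7\right) - \frac{194}{77} = \left(11 + 7\right) - \frac{194}{77} = 18 - \frac{194}{77} = \frac{1192}{77} \approx 15.481$)
$m{\left(c \right)} = 364 c$
$- m{\left(n \right)} = - \frac{364 \cdot 1192}{77} = \left(-1\right) \frac{61984}{11} = - \frac{61984}{11}$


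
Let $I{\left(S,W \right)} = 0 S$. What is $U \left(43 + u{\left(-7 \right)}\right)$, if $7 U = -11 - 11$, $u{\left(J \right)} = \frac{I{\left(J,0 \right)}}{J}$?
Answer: $- \frac{946}{7} \approx -135.14$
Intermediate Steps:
$I{\left(S,W \right)} = 0$
$u{\left(J \right)} = 0$ ($u{\left(J \right)} = \frac{0}{J} = 0$)
$U = - \frac{22}{7}$ ($U = \frac{-11 - 11}{7} = \frac{1}{7} \left(-22\right) = - \frac{22}{7} \approx -3.1429$)
$U \left(43 + u{\left(-7 \right)}\right) = - \frac{22 \left(43 + 0\right)}{7} = \left(- \frac{22}{7}\right) 43 = - \frac{946}{7}$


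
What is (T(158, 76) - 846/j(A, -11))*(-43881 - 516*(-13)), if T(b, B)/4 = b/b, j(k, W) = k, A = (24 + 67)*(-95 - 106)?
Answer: -917057910/6097 ≈ -1.5041e+5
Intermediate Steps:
A = -18291 (A = 91*(-201) = -18291)
T(b, B) = 4 (T(b, B) = 4*(b/b) = 4*1 = 4)
(T(158, 76) - 846/j(A, -11))*(-43881 - 516*(-13)) = (4 - 846/(-18291))*(-43881 - 516*(-13)) = (4 - 846*(-1/18291))*(-43881 + 6708) = (4 + 282/6097)*(-37173) = (24670/6097)*(-37173) = -917057910/6097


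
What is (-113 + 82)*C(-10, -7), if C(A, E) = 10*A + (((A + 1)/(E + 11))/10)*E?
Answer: 122047/40 ≈ 3051.2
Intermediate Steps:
C(A, E) = 10*A + E*(1 + A)/(10*(11 + E)) (C(A, E) = 10*A + (((1 + A)/(11 + E))*(⅒))*E = 10*A + ((1 + A)/(10*(11 + E)))*E = 10*A + E*(1 + A)/(10*(11 + E)))
(-113 + 82)*C(-10, -7) = (-113 + 82)*((-7 + 1100*(-10) + 101*(-10)*(-7))/(10*(11 - 7))) = -31*(-7 - 11000 + 7070)/(10*4) = -31*(-3937)/(10*4) = -31*(-3937/40) = 122047/40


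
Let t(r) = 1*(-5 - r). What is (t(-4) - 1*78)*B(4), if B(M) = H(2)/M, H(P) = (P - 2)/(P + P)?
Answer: 0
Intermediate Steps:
t(r) = -5 - r
H(P) = (-2 + P)/(2*P) (H(P) = (-2 + P)/((2*P)) = (-2 + P)*(1/(2*P)) = (-2 + P)/(2*P))
B(M) = 0 (B(M) = ((½)*(-2 + 2)/2)/M = ((½)*(½)*0)/M = 0/M = 0)
(t(-4) - 1*78)*B(4) = ((-5 - 1*(-4)) - 1*78)*0 = ((-5 + 4) - 78)*0 = (-1 - 78)*0 = -79*0 = 0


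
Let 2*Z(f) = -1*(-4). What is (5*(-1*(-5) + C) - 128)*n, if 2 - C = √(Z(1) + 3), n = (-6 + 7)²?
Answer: -93 - 5*√5 ≈ -104.18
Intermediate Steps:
n = 1 (n = 1² = 1)
Z(f) = 2 (Z(f) = (-1*(-4))/2 = (½)*4 = 2)
C = 2 - √5 (C = 2 - √(2 + 3) = 2 - √5 ≈ -0.23607)
(5*(-1*(-5) + C) - 128)*n = (5*(-1*(-5) + (2 - √5)) - 128)*1 = (5*(5 + (2 - √5)) - 128)*1 = (5*(7 - √5) - 128)*1 = ((35 - 5*√5) - 128)*1 = (-93 - 5*√5)*1 = -93 - 5*√5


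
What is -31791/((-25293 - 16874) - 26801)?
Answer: 31791/68968 ≈ 0.46095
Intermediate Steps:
-31791/((-25293 - 16874) - 26801) = -31791/(-42167 - 26801) = -31791/(-68968) = -31791*(-1/68968) = 31791/68968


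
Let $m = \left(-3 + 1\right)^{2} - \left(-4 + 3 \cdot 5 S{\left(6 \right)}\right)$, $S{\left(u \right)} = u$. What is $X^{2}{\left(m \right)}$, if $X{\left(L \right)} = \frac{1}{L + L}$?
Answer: $\frac{1}{26896} \approx 3.718 \cdot 10^{-5}$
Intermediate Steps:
$m = -82$ ($m = \left(-3 + 1\right)^{2} - \left(-4 + 3 \cdot 5 \cdot 6\right) = \left(-2\right)^{2} - \left(-4 + 15 \cdot 6\right) = 4 - \left(-4 + 90\right) = 4 - 86 = -82$)
$X{\left(L \right)} = \frac{1}{2 L}$
$X^{2}{\left(m \right)} = \left(\frac{1}{2 \left(-82\right)}\right)^{2} = \left(\frac{1}{2} \left(- \frac{1}{82}\right)\right)^{2} = \left(- \frac{1}{164}\right)^{2} = \frac{1}{26896}$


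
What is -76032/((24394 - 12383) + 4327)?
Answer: -12672/2723 ≈ -4.6537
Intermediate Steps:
-76032/((24394 - 12383) + 4327) = -76032/(12011 + 4327) = -76032/16338 = -76032*1/16338 = -12672/2723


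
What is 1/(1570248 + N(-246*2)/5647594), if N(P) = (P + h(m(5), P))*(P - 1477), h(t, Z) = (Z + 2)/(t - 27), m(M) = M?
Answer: 5647594/8868124108205 ≈ 6.3684e-7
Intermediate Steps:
h(t, Z) = (2 + Z)/(-27 + t)
N(P) = (-1477 + P)*(-1/11 + 21*P/22) (N(P) = (P + (2 + P)/(-27 + 5))*(P - 1477) = (P + (2 + P)/(-22))*(-1477 + P) = (P - (2 + P)/22)*(-1477 + P) = (P + (-1/11 - P/22))*(-1477 + P) = (-1/11 + 21*P/22)*(-1477 + P) = (-1477 + P)*(-1/11 + 21*P/22))
1/(1570248 + N(-246*2)/5647594) = 1/(1570248 + (1477/11 - (-3815337)*2/11 + 21*(-246*2)²/22)/5647594) = 1/(1570248 + (1477/11 - 31019/22*(-492) + (21/22)*(-492)²)*(1/5647594)) = 1/(1570248 + (1477/11 + 7630674/11 + (21/22)*242064)*(1/5647594)) = 1/(1570248 + (1477/11 + 7630674/11 + 2541672/11)*(1/5647594)) = 1/(1570248 + 924893*(1/5647594)) = 1/(1570248 + 924893/5647594) = 1/(8868124108205/5647594) = 5647594/8868124108205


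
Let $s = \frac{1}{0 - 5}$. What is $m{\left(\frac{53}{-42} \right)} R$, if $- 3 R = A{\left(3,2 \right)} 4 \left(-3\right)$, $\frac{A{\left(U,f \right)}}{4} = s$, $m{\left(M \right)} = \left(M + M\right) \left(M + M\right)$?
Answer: $- \frac{44944}{2205} \approx -20.383$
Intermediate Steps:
$s = - \frac{1}{5}$ ($s = \frac{1}{-5} = - \frac{1}{5} \approx -0.2$)
$m{\left(M \right)} = 4 M^{2}$ ($m{\left(M \right)} = 2 M 2 M = 4 M^{2}$)
$A{\left(U,f \right)} = - \frac{4}{5}$ ($A{\left(U,f \right)} = 4 \left(- \frac{1}{5}\right) = - \frac{4}{5}$)
$R = - \frac{16}{5}$ ($R = - \frac{\left(- \frac{4}{5}\right) 4 \left(-3\right)}{3} = - \frac{\left(- \frac{16}{5}\right) \left(-3\right)}{3} = \left(- \frac{1}{3}\right) \frac{48}{5} = - \frac{16}{5} \approx -3.2$)
$m{\left(\frac{53}{-42} \right)} R = 4 \left(\frac{53}{-42}\right)^{2} \left(- \frac{16}{5}\right) = 4 \left(53 \left(- \frac{1}{42}\right)\right)^{2} \left(- \frac{16}{5}\right) = 4 \left(- \frac{53}{42}\right)^{2} \left(- \frac{16}{5}\right) = 4 \cdot \frac{2809}{1764} \left(- \frac{16}{5}\right) = \frac{2809}{441} \left(- \frac{16}{5}\right) = - \frac{44944}{2205}$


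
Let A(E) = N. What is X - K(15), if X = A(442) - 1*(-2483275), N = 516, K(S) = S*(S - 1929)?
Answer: 2512501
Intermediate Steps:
K(S) = S*(-1929 + S)
A(E) = 516
X = 2483791 (X = 516 - 1*(-2483275) = 516 + 2483275 = 2483791)
X - K(15) = 2483791 - 15*(-1929 + 15) = 2483791 - 15*(-1914) = 2483791 - 1*(-28710) = 2483791 + 28710 = 2512501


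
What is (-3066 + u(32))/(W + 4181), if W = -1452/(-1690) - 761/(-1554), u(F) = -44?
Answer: -4083834300/5491967779 ≈ -0.74360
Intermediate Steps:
W = 1771249/1313130 (W = -1452*(-1/1690) - 761*(-1/1554) = 726/845 + 761/1554 = 1771249/1313130 ≈ 1.3489)
(-3066 + u(32))/(W + 4181) = (-3066 - 44)/(1771249/1313130 + 4181) = -3110/5491967779/1313130 = -3110*1313130/5491967779 = -4083834300/5491967779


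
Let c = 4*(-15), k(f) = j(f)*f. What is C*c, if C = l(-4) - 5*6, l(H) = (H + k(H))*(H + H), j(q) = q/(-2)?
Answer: -3960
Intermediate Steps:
j(q) = -q/2 (j(q) = q*(-½) = -q/2)
k(f) = -f²/2 (k(f) = (-f/2)*f = -f²/2)
l(H) = 2*H*(H - H²/2) (l(H) = (H - H²/2)*(H + H) = (H - H²/2)*(2*H) = 2*H*(H - H²/2))
C = 66 (C = (-4)²*(2 - 1*(-4)) - 5*6 = 16*(2 + 4) - 30 = 16*6 - 30 = 96 - 30 = 66)
c = -60
C*c = 66*(-60) = -3960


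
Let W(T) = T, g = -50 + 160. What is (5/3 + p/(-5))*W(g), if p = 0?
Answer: 550/3 ≈ 183.33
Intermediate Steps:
g = 110
(5/3 + p/(-5))*W(g) = (5/3 + 0/(-5))*110 = (5*(1/3) + 0*(-1/5))*110 = (5/3 + 0)*110 = (5/3)*110 = 550/3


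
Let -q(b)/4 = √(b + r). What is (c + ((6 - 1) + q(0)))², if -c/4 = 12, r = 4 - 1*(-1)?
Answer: 1929 + 344*√5 ≈ 2698.2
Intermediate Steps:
r = 5 (r = 4 + 1 = 5)
c = -48 (c = -4*12 = -48)
q(b) = -4*√(5 + b) (q(b) = -4*√(b + 5) = -4*√(5 + b))
(c + ((6 - 1) + q(0)))² = (-48 + ((6 - 1) - 4*√(5 + 0)))² = (-48 + (5 - 4*√5))² = (-43 - 4*√5)²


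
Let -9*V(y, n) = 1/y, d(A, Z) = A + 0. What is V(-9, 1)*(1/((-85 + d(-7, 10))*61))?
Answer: -1/454572 ≈ -2.1999e-6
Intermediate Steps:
d(A, Z) = A
V(y, n) = -1/(9*y)
V(-9, 1)*(1/((-85 + d(-7, 10))*61)) = (-⅑/(-9))*(1/(-85 - 7*61)) = (-⅑*(-⅑))*((1/61)/(-92)) = (-1/92*1/61)/81 = (1/81)*(-1/5612) = -1/454572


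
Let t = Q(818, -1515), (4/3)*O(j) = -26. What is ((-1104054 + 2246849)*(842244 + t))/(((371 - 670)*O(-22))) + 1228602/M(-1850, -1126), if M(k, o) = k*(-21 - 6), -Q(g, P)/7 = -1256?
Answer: 5397707051120329/32359275 ≈ 1.6681e+8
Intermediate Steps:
O(j) = -39/2 (O(j) = (3/4)*(-26) = -39/2)
Q(g, P) = 8792 (Q(g, P) = -7*(-1256) = 8792)
t = 8792
M(k, o) = -27*k (M(k, o) = k*(-27) = -27*k)
((-1104054 + 2246849)*(842244 + t))/(((371 - 670)*O(-22))) + 1228602/M(-1850, -1126) = ((-1104054 + 2246849)*(842244 + 8792))/(((371 - 670)*(-39/2))) + 1228602/((-27*(-1850))) = (1142795*851036)/((-299*(-39/2))) + 1228602/49950 = 972559685620/(11661/2) + 1228602*(1/49950) = 972559685620*(2/11661) + 204767/8325 = 1945119371240/11661 + 204767/8325 = 5397707051120329/32359275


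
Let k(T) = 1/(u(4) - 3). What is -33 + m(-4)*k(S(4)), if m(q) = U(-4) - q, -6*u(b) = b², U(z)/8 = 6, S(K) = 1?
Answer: -717/17 ≈ -42.176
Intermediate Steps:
U(z) = 48 (U(z) = 8*6 = 48)
u(b) = -b²/6
m(q) = 48 - q
k(T) = -3/17 (k(T) = 1/(-⅙*4² - 3) = 1/(-⅙*16 - 3) = 1/(-8/3 - 3) = 1/(-17/3) = -3/17)
-33 + m(-4)*k(S(4)) = -33 + (48 - 1*(-4))*(-3/17) = -33 + (48 + 4)*(-3/17) = -33 + 52*(-3/17) = -33 - 156/17 = -717/17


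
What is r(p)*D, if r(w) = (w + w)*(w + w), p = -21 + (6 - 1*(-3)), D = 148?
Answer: 85248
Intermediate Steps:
p = -12 (p = -21 + (6 + 3) = -21 + 9 = -12)
r(w) = 4*w**2 (r(w) = (2*w)*(2*w) = 4*w**2)
r(p)*D = (4*(-12)**2)*148 = (4*144)*148 = 576*148 = 85248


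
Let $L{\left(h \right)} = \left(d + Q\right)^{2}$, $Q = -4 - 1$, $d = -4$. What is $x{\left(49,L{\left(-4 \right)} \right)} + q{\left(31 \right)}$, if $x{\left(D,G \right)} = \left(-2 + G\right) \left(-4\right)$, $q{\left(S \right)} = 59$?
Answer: $-257$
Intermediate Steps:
$Q = -5$
$L{\left(h \right)} = 81$ ($L{\left(h \right)} = \left(-4 - 5\right)^{2} = \left(-9\right)^{2} = 81$)
$x{\left(D,G \right)} = 8 - 4 G$
$x{\left(49,L{\left(-4 \right)} \right)} + q{\left(31 \right)} = \left(8 - 324\right) + 59 = -316 + 59 = -257$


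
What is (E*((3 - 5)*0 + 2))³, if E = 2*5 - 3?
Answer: 2744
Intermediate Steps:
E = 7 (E = 10 - 3 = 7)
(E*((3 - 5)*0 + 2))³ = (7*((3 - 5)*0 + 2))³ = (7*(-2*0 + 2))³ = (7*(0 + 2))³ = (7*2)³ = 14³ = 2744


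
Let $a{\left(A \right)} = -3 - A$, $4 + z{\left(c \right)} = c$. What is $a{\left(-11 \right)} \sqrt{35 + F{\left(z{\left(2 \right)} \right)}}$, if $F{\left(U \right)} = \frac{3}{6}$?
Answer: $4 \sqrt{142} \approx 47.666$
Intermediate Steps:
$z{\left(c \right)} = -4 + c$
$F{\left(U \right)} = \frac{1}{2}$ ($F{\left(U \right)} = 3 \cdot \frac{1}{6} = \frac{1}{2}$)
$a{\left(-11 \right)} \sqrt{35 + F{\left(z{\left(2 \right)} \right)}} = \left(-3 - -11\right) \sqrt{35 + \frac{1}{2}} = \left(-3 + 11\right) \sqrt{\frac{71}{2}} = 8 \frac{\sqrt{142}}{2} = 4 \sqrt{142}$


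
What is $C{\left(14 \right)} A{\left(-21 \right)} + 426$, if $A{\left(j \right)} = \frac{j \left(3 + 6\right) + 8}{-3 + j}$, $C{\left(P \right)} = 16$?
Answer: $\frac{1640}{3} \approx 546.67$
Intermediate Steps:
$A{\left(j \right)} = \frac{8 + 9 j}{-3 + j}$ ($A{\left(j \right)} = \frac{j 9 + 8}{-3 + j} = \frac{9 j + 8}{-3 + j} = \frac{8 + 9 j}{-3 + j}$)
$C{\left(14 \right)} A{\left(-21 \right)} + 426 = 16 \frac{8 + 9 \left(-21\right)}{-3 - 21} + 426 = 16 \frac{8 - 189}{-24} + 426 = 16 \left(\left(- \frac{1}{24}\right) \left(-181\right)\right) + 426 = 16 \cdot \frac{181}{24} + 426 = \frac{362}{3} + 426 = \frac{1640}{3}$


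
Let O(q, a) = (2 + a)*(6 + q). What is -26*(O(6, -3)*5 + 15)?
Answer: 1170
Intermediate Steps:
-26*(O(6, -3)*5 + 15) = -26*((12 + 2*6 + 6*(-3) - 3*6)*5 + 15) = -26*((12 + 12 - 18 - 18)*5 + 15) = -26*(-12*5 + 15) = -26*(-60 + 15) = -26*(-45) = 1170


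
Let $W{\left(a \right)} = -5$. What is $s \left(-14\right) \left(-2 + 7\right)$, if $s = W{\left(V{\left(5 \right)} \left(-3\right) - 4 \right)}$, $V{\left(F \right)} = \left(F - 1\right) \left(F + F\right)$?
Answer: $350$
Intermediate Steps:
$V{\left(F \right)} = 2 F \left(-1 + F\right)$ ($V{\left(F \right)} = \left(-1 + F\right) 2 F = 2 F \left(-1 + F\right)$)
$s = -5$
$s \left(-14\right) \left(-2 + 7\right) = \left(-5\right) \left(-14\right) \left(-2 + 7\right) = 70 \cdot 5 = 350$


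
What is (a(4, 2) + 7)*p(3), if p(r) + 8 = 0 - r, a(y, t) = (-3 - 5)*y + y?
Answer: 231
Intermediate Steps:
a(y, t) = -7*y (a(y, t) = -8*y + y = -7*y)
p(r) = -8 - r (p(r) = -8 + (0 - r) = -8 - r)
(a(4, 2) + 7)*p(3) = (-7*4 + 7)*(-8 - 1*3) = (-28 + 7)*(-8 - 3) = -21*(-11) = 231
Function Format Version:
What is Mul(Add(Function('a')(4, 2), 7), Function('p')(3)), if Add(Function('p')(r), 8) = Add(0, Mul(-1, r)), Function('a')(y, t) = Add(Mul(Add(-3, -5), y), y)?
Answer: 231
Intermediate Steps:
Function('a')(y, t) = Mul(-7, y) (Function('a')(y, t) = Add(Mul(-8, y), y) = Mul(-7, y))
Function('p')(r) = Add(-8, Mul(-1, r)) (Function('p')(r) = Add(-8, Add(0, Mul(-1, r))) = Add(-8, Mul(-1, r)))
Mul(Add(Function('a')(4, 2), 7), Function('p')(3)) = Mul(Add(Mul(-7, 4), 7), Add(-8, Mul(-1, 3))) = Mul(Add(-28, 7), Add(-8, -3)) = Mul(-21, -11) = 231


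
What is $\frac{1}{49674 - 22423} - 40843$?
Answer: $- \frac{1113012592}{27251} \approx -40843.0$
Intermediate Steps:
$\frac{1}{49674 - 22423} - 40843 = \frac{1}{27251} - 40843 = - \frac{1113012592}{27251}$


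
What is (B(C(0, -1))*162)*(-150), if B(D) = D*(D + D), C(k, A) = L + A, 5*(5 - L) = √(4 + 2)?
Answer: -789264 + 77760*√6 ≈ -5.9879e+5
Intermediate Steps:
L = 5 - √6/5 (L = 5 - √(4 + 2)/5 = 5 - √6/5 ≈ 4.5101)
C(k, A) = 5 + A - √6/5 (C(k, A) = (5 - √6/5) + A = 5 + A - √6/5)
B(D) = 2*D² (B(D) = D*(2*D) = 2*D²)
(B(C(0, -1))*162)*(-150) = ((2*(5 - 1 - √6/5)²)*162)*(-150) = ((2*(4 - √6/5)²)*162)*(-150) = (324*(4 - √6/5)²)*(-150) = -48600*(4 - √6/5)²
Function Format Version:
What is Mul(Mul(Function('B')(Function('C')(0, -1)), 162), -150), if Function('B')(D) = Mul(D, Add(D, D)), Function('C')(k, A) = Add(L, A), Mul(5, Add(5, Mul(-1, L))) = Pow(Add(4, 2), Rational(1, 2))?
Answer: Add(-789264, Mul(77760, Pow(6, Rational(1, 2)))) ≈ -5.9879e+5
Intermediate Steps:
L = Add(5, Mul(Rational(-1, 5), Pow(6, Rational(1, 2)))) (L = Add(5, Mul(Rational(-1, 5), Pow(Add(4, 2), Rational(1, 2)))) = Add(5, Mul(Rational(-1, 5), Pow(6, Rational(1, 2)))) ≈ 4.5101)
Function('C')(k, A) = Add(5, A, Mul(Rational(-1, 5), Pow(6, Rational(1, 2)))) (Function('C')(k, A) = Add(Add(5, Mul(Rational(-1, 5), Pow(6, Rational(1, 2)))), A) = Add(5, A, Mul(Rational(-1, 5), Pow(6, Rational(1, 2)))))
Function('B')(D) = Mul(2, Pow(D, 2)) (Function('B')(D) = Mul(D, Mul(2, D)) = Mul(2, Pow(D, 2)))
Mul(Mul(Function('B')(Function('C')(0, -1)), 162), -150) = Mul(Mul(Mul(2, Pow(Add(5, -1, Mul(Rational(-1, 5), Pow(6, Rational(1, 2)))), 2)), 162), -150) = Mul(Mul(Mul(2, Pow(Add(4, Mul(Rational(-1, 5), Pow(6, Rational(1, 2)))), 2)), 162), -150) = Mul(Mul(324, Pow(Add(4, Mul(Rational(-1, 5), Pow(6, Rational(1, 2)))), 2)), -150) = Mul(-48600, Pow(Add(4, Mul(Rational(-1, 5), Pow(6, Rational(1, 2)))), 2))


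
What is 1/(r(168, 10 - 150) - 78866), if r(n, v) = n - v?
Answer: -1/78558 ≈ -1.2729e-5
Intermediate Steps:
1/(r(168, 10 - 150) - 78866) = 1/((168 - (10 - 150)) - 78866) = 1/((168 - 1*(-140)) - 78866) = 1/((168 + 140) - 78866) = 1/(308 - 78866) = 1/(-78558) = -1/78558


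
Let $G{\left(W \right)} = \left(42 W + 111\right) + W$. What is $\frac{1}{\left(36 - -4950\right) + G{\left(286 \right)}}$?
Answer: $\frac{1}{17395} \approx 5.7488 \cdot 10^{-5}$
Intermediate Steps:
$G{\left(W \right)} = 111 + 43 W$ ($G{\left(W \right)} = \left(111 + 42 W\right) + W = 111 + 43 W$)
$\frac{1}{\left(36 - -4950\right) + G{\left(286 \right)}} = \frac{1}{\left(36 - -4950\right) + \left(111 + 43 \cdot 286\right)} = \frac{1}{\left(36 + 4950\right) + \left(111 + 12298\right)} = \frac{1}{4986 + 12409} = \frac{1}{17395}$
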